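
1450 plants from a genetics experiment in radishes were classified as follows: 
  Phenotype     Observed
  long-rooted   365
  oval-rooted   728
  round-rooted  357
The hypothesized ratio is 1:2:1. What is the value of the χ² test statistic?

0.113

The 1:2:1 ratio has 4 parts, so with N = 1450 the expected counts are:
  long-rooted: 1450 × 1/4 = 362.5
  oval-rooted: 1450 × 2/4 = 725
  round-rooted: 1450 × 1/4 = 362.5
χ² = Σ (O − E)² / E
  long-rooted: (365 − 362.5)² / 362.5 = 0.0172
  oval-rooted: (728 − 725)² / 725 = 0.0124
  round-rooted: (357 − 362.5)² / 362.5 = 0.0834
χ² = 0.0172 + 0.0124 + 0.0834 = 0.113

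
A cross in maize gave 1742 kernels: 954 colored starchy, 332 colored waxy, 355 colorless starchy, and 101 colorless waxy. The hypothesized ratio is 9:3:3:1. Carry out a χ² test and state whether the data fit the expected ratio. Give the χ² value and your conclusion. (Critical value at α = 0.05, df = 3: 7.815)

The 9:3:3:1 ratio has 16 parts, so with N = 1742 the expected counts are:
  colored starchy: 1742 × 9/16 = 979.875
  colored waxy: 1742 × 3/16 = 326.625
  colorless starchy: 1742 × 3/16 = 326.625
  colorless waxy: 1742 × 1/16 = 108.875
χ² = Σ (O − E)² / E
  colored starchy: (954 − 979.875)² / 979.875 = 0.6833
  colored waxy: (332 − 326.625)² / 326.625 = 0.0885
  colorless starchy: (355 − 326.625)² / 326.625 = 2.4650
  colorless waxy: (101 − 108.875)² / 108.875 = 0.5696
χ² = 0.6833 + 0.0885 + 2.4650 + 0.5696 = 3.8064 ≈ 3.806
Degrees of freedom = 4 − 1 = 3; critical value at α = 0.05 is 7.815.
Since 3.806 < 7.815, we fail to reject the null hypothesis — the data are consistent with the 9:3:3:1 ratio.

3.806; consistent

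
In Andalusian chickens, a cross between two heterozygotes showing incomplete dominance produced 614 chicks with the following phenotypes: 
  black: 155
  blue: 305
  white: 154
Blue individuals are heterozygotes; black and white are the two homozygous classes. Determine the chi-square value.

0.029

With incomplete dominance, a heterozygote × heterozygote cross gives a 1:2:1 phenotypic ratio.
The 1:2:1 ratio has 4 parts, so with N = 614 the expected counts are:
  black: 614 × 1/4 = 153.5
  blue: 614 × 2/4 = 307
  white: 614 × 1/4 = 153.5
χ² = Σ (O − E)² / E
  black: (155 − 153.5)² / 153.5 = 0.0147
  blue: (305 − 307)² / 307 = 0.0130
  white: (154 − 153.5)² / 153.5 = 0.0016
χ² = 0.0147 + 0.0130 + 0.0016 = 0.0293 ≈ 0.029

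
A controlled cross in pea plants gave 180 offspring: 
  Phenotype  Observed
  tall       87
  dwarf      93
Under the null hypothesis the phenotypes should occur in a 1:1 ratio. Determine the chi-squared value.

0.200

The 1:1 ratio has 2 parts, so with N = 180 the expected counts are:
  tall: 180 × 1/2 = 90
  dwarf: 180 × 1/2 = 90
χ² = Σ (O − E)² / E
  tall: (87 − 90)² / 90 = 0.1000
  dwarf: (93 − 90)² / 90 = 0.1000
χ² = 0.1000 + 0.1000 = 0.200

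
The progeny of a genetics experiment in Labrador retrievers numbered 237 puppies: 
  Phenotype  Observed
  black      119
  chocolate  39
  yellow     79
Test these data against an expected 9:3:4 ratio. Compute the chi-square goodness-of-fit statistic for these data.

8.785

Total ratio parts = 16. Expected numbers out of 237:
  black: 237 × 9/16 = 133.3125
  chocolate: 237 × 3/16 = 44.4375
  yellow: 237 × 4/16 = 59.25
χ² = Σ (O − E)² / E
  black: (119 − 133.3125)² / 133.3125 = 1.5366
  chocolate: (39 − 44.4375)² / 44.4375 = 0.6653
  yellow: (79 − 59.25)² / 59.25 = 6.5833
χ² = 1.5366 + 0.6653 + 6.5833 = 8.7852 ≈ 8.785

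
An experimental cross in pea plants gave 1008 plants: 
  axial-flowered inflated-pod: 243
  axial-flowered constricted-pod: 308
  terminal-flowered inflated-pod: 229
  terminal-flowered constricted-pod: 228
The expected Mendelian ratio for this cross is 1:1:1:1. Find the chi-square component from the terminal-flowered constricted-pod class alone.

Under the 1:1:1:1 hypothesis (Σ ratio = 4, N = 1008):
  axial-flowered inflated-pod: 1008 × 1/4 = 252
  axial-flowered constricted-pod: 1008 × 1/4 = 252
  terminal-flowered inflated-pod: 1008 × 1/4 = 252
  terminal-flowered constricted-pod: 1008 × 1/4 = 252
Contribution of terminal-flowered constricted-pod: (228 − 252)² / 252 = 2.2857

2.286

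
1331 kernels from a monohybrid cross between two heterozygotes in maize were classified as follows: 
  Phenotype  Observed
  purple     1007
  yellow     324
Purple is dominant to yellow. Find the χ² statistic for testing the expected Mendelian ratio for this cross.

For a monohybrid cross between heterozygotes with complete dominance, the expected phenotypic ratio is 3:1.
Total ratio parts = 4. Expected numbers out of 1331:
  purple: 1331 × 3/4 = 998.25
  yellow: 1331 × 1/4 = 332.75
χ² = Σ (O − E)² / E
  purple: (1007 − 998.25)² / 998.25 = 0.0767
  yellow: (324 − 332.75)² / 332.75 = 0.2301
χ² = 0.0767 + 0.2301 = 0.3068 ≈ 0.307

0.307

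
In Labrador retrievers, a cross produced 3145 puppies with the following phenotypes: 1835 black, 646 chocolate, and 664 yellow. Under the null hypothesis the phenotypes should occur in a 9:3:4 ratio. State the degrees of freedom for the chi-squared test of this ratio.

2

A goodness-of-fit test with 3 phenotype classes has df = 3 − 1 = 2.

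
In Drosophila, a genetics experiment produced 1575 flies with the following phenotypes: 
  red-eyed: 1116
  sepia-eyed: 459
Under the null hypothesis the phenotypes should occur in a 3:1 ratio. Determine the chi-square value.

14.417

Under the 3:1 hypothesis (Σ ratio = 4, N = 1575):
  red-eyed: 1575 × 3/4 = 1181.25
  sepia-eyed: 1575 × 1/4 = 393.75
χ² = Σ (O − E)² / E
  red-eyed: (1116 − 1181.25)² / 1181.25 = 3.6043
  sepia-eyed: (459 − 393.75)² / 393.75 = 10.8129
χ² = 3.6043 + 10.8129 = 14.4172 ≈ 14.417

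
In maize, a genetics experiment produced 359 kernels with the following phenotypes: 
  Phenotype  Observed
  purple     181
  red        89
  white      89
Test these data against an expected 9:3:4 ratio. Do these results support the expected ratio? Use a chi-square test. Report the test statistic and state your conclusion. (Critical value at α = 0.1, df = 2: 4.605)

9.165; not consistent

Total ratio parts = 16. Expected numbers out of 359:
  purple: 359 × 9/16 = 201.9375
  red: 359 × 3/16 = 67.3125
  white: 359 × 4/16 = 89.75
χ² = Σ (O − E)² / E
  purple: (181 − 201.9375)² / 201.9375 = 2.1709
  red: (89 − 67.3125)² / 67.3125 = 6.9875
  white: (89 − 89.75)² / 89.75 = 0.0063
χ² = 2.1709 + 6.9875 + 0.0063 = 9.1647 ≈ 9.165
Degrees of freedom = 3 − 1 = 2; critical value at α = 0.1 is 4.605.
Since 9.165 > 4.605, we reject the null hypothesis — the data do not fit the 9:3:4 ratio.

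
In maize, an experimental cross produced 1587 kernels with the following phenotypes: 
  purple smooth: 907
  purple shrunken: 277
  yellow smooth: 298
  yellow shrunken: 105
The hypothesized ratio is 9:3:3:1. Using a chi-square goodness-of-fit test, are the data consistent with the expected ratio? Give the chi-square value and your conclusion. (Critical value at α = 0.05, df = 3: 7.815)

The 9:3:3:1 ratio has 16 parts, so with N = 1587 the expected counts are:
  purple smooth: 1587 × 9/16 = 892.6875
  purple shrunken: 1587 × 3/16 = 297.5625
  yellow smooth: 1587 × 3/16 = 297.5625
  yellow shrunken: 1587 × 1/16 = 99.1875
χ² = Σ (O − E)² / E
  purple smooth: (907 − 892.6875)² / 892.6875 = 0.2295
  purple shrunken: (277 − 297.5625)² / 297.5625 = 1.4209
  yellow smooth: (298 − 297.5625)² / 297.5625 = 0.0006
  yellow shrunken: (105 − 99.1875)² / 99.1875 = 0.3406
χ² = 0.2295 + 1.4209 + 0.0006 + 0.3406 = 1.9916 ≈ 1.992
Degrees of freedom = 4 − 1 = 3; critical value at α = 0.05 is 7.815.
Since 1.992 < 7.815, we fail to reject the null hypothesis — the data are consistent with the 9:3:3:1 ratio.

1.992; consistent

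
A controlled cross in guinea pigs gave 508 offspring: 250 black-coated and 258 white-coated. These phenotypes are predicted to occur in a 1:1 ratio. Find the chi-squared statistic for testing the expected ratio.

0.126

Under the 1:1 hypothesis (Σ ratio = 2, N = 508):
  black-coated: 508 × 1/2 = 254
  white-coated: 508 × 1/2 = 254
χ² = Σ (O − E)² / E
  black-coated: (250 − 254)² / 254 = 0.0630
  white-coated: (258 − 254)² / 254 = 0.0630
χ² = 0.0630 + 0.0630 = 0.126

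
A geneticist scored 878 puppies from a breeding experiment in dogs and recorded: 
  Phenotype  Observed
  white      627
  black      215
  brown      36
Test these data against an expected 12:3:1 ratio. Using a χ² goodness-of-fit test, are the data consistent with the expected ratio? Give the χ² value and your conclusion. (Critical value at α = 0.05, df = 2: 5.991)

23.414; not consistent

The 12:3:1 ratio has 16 parts, so with N = 878 the expected counts are:
  white: 878 × 12/16 = 658.5
  black: 878 × 3/16 = 164.625
  brown: 878 × 1/16 = 54.875
χ² = Σ (O − E)² / E
  white: (627 − 658.5)² / 658.5 = 1.5068
  black: (215 − 164.625)² / 164.625 = 15.4147
  brown: (36 − 54.875)² / 54.875 = 6.4923
χ² = 1.5068 + 15.4147 + 6.4923 = 23.4138 ≈ 23.414
Degrees of freedom = 3 − 1 = 2; critical value at α = 0.05 is 5.991.
Since 23.414 > 5.991, we reject the null hypothesis — the data do not fit the 12:3:1 ratio.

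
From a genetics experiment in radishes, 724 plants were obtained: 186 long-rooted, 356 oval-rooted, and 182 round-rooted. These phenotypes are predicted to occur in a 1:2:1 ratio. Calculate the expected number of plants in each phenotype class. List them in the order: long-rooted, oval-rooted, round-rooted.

Under the 1:2:1 hypothesis (Σ ratio = 4, N = 724):
  long-rooted: 724 × 1/4 = 181
  oval-rooted: 724 × 2/4 = 362
  round-rooted: 724 × 1/4 = 181

181, 362, 181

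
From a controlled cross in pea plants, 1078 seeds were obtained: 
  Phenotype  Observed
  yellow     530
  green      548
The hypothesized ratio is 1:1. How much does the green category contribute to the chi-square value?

Total ratio parts = 2. Expected numbers out of 1078:
  yellow: 1078 × 1/2 = 539
  green: 1078 × 1/2 = 539
Contribution of green: (548 − 539)² / 539 = 0.1503

0.150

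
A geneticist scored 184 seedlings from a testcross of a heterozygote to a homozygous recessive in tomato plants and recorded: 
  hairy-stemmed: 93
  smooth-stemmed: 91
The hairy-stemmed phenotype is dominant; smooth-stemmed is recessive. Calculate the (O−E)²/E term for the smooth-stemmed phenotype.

0.011

A testcross of a heterozygote (Aa × aa) gives a 1:1 phenotypic ratio.
Under the 1:1 hypothesis (Σ ratio = 2, N = 184):
  hairy-stemmed: 184 × 1/2 = 92
  smooth-stemmed: 184 × 1/2 = 92
Contribution of smooth-stemmed: (91 − 92)² / 92 = 0.0109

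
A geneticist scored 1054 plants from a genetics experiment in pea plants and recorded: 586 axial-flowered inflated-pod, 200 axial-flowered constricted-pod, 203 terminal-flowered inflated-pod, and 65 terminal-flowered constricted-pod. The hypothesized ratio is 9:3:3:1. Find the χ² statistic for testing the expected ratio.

0.266

Total ratio parts = 16. Expected numbers out of 1054:
  axial-flowered inflated-pod: 1054 × 9/16 = 592.875
  axial-flowered constricted-pod: 1054 × 3/16 = 197.625
  terminal-flowered inflated-pod: 1054 × 3/16 = 197.625
  terminal-flowered constricted-pod: 1054 × 1/16 = 65.875
χ² = Σ (O − E)² / E
  axial-flowered inflated-pod: (586 − 592.875)² / 592.875 = 0.0797
  axial-flowered constricted-pod: (200 − 197.625)² / 197.625 = 0.0285
  terminal-flowered inflated-pod: (203 − 197.625)² / 197.625 = 0.1462
  terminal-flowered constricted-pod: (65 − 65.875)² / 65.875 = 0.0116
χ² = 0.0797 + 0.0285 + 0.1462 + 0.0116 = 0.266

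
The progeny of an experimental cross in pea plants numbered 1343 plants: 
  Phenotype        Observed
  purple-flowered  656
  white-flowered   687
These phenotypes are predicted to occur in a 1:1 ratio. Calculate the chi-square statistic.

Total ratio parts = 2. Expected numbers out of 1343:
  purple-flowered: 1343 × 1/2 = 671.5
  white-flowered: 1343 × 1/2 = 671.5
χ² = Σ (O − E)² / E
  purple-flowered: (656 − 671.5)² / 671.5 = 0.3578
  white-flowered: (687 − 671.5)² / 671.5 = 0.3578
χ² = 0.3578 + 0.3578 = 0.7156 ≈ 0.716

0.716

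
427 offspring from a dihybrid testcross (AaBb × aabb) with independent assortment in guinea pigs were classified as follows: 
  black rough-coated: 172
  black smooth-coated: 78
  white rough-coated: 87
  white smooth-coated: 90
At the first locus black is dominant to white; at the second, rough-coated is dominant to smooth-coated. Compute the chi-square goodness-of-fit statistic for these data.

53.909

A dihybrid testcross with independent assortment gives a 1:1:1:1 ratio.
Under the 1:1:1:1 hypothesis (Σ ratio = 4, N = 427):
  black rough-coated: 427 × 1/4 = 106.75
  black smooth-coated: 427 × 1/4 = 106.75
  white rough-coated: 427 × 1/4 = 106.75
  white smooth-coated: 427 × 1/4 = 106.75
χ² = Σ (O − E)² / E
  black rough-coated: (172 − 106.75)² / 106.75 = 39.8835
  black smooth-coated: (78 − 106.75)² / 106.75 = 7.7430
  white rough-coated: (87 − 106.75)² / 106.75 = 3.6540
  white smooth-coated: (90 − 106.75)² / 106.75 = 2.6282
χ² = 39.8835 + 7.7430 + 3.6540 + 2.6282 = 53.9087 ≈ 53.909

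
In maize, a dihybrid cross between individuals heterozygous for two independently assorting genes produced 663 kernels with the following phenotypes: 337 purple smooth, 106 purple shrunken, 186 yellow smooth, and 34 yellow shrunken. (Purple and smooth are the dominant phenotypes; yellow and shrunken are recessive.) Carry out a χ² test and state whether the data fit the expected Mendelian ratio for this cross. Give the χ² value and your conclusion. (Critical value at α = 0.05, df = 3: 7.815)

38.107; not consistent

A dihybrid F₂ with independent assortment and complete dominance at both loci gives a 9:3:3:1 phenotypic ratio.
Under the 9:3:3:1 hypothesis (Σ ratio = 16, N = 663):
  purple smooth: 663 × 9/16 = 372.9375
  purple shrunken: 663 × 3/16 = 124.3125
  yellow smooth: 663 × 3/16 = 124.3125
  yellow shrunken: 663 × 1/16 = 41.4375
χ² = Σ (O − E)² / E
  purple smooth: (337 − 372.9375)² / 372.9375 = 3.4631
  purple shrunken: (106 − 124.3125)² / 124.3125 = 2.6976
  yellow smooth: (186 − 124.3125)² / 124.3125 = 30.6111
  yellow shrunken: (34 − 41.4375)² / 41.4375 = 1.3349
χ² = 3.4631 + 2.6976 + 30.6111 + 1.3349 = 38.1067 ≈ 38.107
Degrees of freedom = 4 − 1 = 3; critical value at α = 0.05 is 7.815.
Since 38.107 > 7.815, we reject the null hypothesis — the data do not fit the 9:3:3:1 ratio.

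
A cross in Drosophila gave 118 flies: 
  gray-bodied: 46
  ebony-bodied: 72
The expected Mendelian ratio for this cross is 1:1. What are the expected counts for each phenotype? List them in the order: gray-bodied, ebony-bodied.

59, 59

Under the 1:1 hypothesis (Σ ratio = 2, N = 118):
  gray-bodied: 118 × 1/2 = 59
  ebony-bodied: 118 × 1/2 = 59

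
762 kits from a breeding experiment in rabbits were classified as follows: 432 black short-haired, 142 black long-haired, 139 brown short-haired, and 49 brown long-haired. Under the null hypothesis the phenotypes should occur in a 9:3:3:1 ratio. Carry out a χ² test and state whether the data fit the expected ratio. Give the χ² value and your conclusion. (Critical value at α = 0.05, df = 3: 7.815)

Total ratio parts = 16. Expected numbers out of 762:
  black short-haired: 762 × 9/16 = 428.625
  black long-haired: 762 × 3/16 = 142.875
  brown short-haired: 762 × 3/16 = 142.875
  brown long-haired: 762 × 1/16 = 47.625
χ² = Σ (O − E)² / E
  black short-haired: (432 − 428.625)² / 428.625 = 0.0266
  black long-haired: (142 − 142.875)² / 142.875 = 0.0054
  brown short-haired: (139 − 142.875)² / 142.875 = 0.1051
  brown long-haired: (49 − 47.625)² / 47.625 = 0.0397
χ² = 0.0266 + 0.0054 + 0.1051 + 0.0397 = 0.1768 ≈ 0.177
Degrees of freedom = 4 − 1 = 3; critical value at α = 0.05 is 7.815.
Since 0.177 < 7.815, we fail to reject the null hypothesis — the data are consistent with the 9:3:3:1 ratio.

0.177; consistent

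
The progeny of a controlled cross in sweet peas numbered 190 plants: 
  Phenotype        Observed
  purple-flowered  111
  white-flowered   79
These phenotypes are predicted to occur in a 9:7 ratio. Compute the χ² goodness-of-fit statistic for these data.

0.364

Expected counts for N = 190 under a 9:7 ratio (total parts = 16):
  purple-flowered: 190 × 9/16 = 106.875
  white-flowered: 190 × 7/16 = 83.125
χ² = Σ (O − E)² / E
  purple-flowered: (111 − 106.875)² / 106.875 = 0.1592
  white-flowered: (79 − 83.125)² / 83.125 = 0.2047
χ² = 0.1592 + 0.2047 = 0.3639 ≈ 0.364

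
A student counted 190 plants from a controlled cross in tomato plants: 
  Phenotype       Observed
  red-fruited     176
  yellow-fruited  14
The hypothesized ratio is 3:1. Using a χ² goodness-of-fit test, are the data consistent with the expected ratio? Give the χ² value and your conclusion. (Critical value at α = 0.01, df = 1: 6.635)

The 3:1 ratio has 4 parts, so with N = 190 the expected counts are:
  red-fruited: 190 × 3/4 = 142.5
  yellow-fruited: 190 × 1/4 = 47.5
χ² = Σ (O − E)² / E
  red-fruited: (176 − 142.5)² / 142.5 = 7.8754
  yellow-fruited: (14 − 47.5)² / 47.5 = 23.6263
χ² = 7.8754 + 23.6263 = 31.5017 ≈ 31.502
Degrees of freedom = 2 − 1 = 1; critical value at α = 0.01 is 6.635.
Since 31.502 > 6.635, we reject the null hypothesis — the data do not fit the 3:1 ratio.

31.502; not consistent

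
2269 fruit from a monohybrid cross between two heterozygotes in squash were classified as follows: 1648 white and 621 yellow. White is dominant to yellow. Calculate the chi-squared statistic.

6.791

For a monohybrid cross between heterozygotes with complete dominance, the expected phenotypic ratio is 3:1.
The 3:1 ratio has 4 parts, so with N = 2269 the expected counts are:
  white: 2269 × 3/4 = 1701.75
  yellow: 2269 × 1/4 = 567.25
χ² = Σ (O − E)² / E
  white: (1648 − 1701.75)² / 1701.75 = 1.6977
  yellow: (621 − 567.25)² / 567.25 = 5.0931
χ² = 1.6977 + 5.0931 = 6.7908 ≈ 6.791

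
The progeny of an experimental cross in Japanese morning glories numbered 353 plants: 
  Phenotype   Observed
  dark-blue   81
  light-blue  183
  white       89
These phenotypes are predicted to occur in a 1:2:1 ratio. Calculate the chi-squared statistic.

Total ratio parts = 4. Expected numbers out of 353:
  dark-blue: 353 × 1/4 = 88.25
  light-blue: 353 × 2/4 = 176.5
  white: 353 × 1/4 = 88.25
χ² = Σ (O − E)² / E
  dark-blue: (81 − 88.25)² / 88.25 = 0.5956
  light-blue: (183 − 176.5)² / 176.5 = 0.2394
  white: (89 − 88.25)² / 88.25 = 0.0064
χ² = 0.5956 + 0.2394 + 0.0064 = 0.8414 ≈ 0.841

0.841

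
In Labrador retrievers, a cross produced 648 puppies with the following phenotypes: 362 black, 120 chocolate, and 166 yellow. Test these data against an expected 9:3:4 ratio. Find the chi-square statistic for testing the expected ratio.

Under the 9:3:4 hypothesis (Σ ratio = 16, N = 648):
  black: 648 × 9/16 = 364.5
  chocolate: 648 × 3/16 = 121.5
  yellow: 648 × 4/16 = 162
χ² = Σ (O − E)² / E
  black: (362 − 364.5)² / 364.5 = 0.0171
  chocolate: (120 − 121.5)² / 121.5 = 0.0185
  yellow: (166 − 162)² / 162 = 0.0988
χ² = 0.0171 + 0.0185 + 0.0988 = 0.1344 ≈ 0.134

0.134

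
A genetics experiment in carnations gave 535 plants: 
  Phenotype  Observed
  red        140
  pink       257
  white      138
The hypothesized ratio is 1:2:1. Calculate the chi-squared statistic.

The 1:2:1 ratio has 4 parts, so with N = 535 the expected counts are:
  red: 535 × 1/4 = 133.75
  pink: 535 × 2/4 = 267.5
  white: 535 × 1/4 = 133.75
χ² = Σ (O − E)² / E
  red: (140 − 133.75)² / 133.75 = 0.2921
  pink: (257 − 267.5)² / 267.5 = 0.4121
  white: (138 − 133.75)² / 133.75 = 0.1350
χ² = 0.2921 + 0.4121 + 0.1350 = 0.8392 ≈ 0.839

0.839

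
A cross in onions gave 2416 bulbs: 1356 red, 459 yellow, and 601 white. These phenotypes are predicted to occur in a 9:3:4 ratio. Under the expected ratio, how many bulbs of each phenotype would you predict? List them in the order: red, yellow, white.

Total ratio parts = 16. Expected numbers out of 2416:
  red: 2416 × 9/16 = 1359
  yellow: 2416 × 3/16 = 453
  white: 2416 × 4/16 = 604

1359, 453, 604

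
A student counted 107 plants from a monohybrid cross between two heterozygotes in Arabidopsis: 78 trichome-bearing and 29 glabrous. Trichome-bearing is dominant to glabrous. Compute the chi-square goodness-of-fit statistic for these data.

For a monohybrid cross between heterozygotes with complete dominance, the expected phenotypic ratio is 3:1.
Total ratio parts = 4. Expected numbers out of 107:
  trichome-bearing: 107 × 3/4 = 80.25
  glabrous: 107 × 1/4 = 26.75
χ² = Σ (O − E)² / E
  trichome-bearing: (78 − 80.25)² / 80.25 = 0.0631
  glabrous: (29 − 26.75)² / 26.75 = 0.1893
χ² = 0.0631 + 0.1893 = 0.2524 ≈ 0.252

0.252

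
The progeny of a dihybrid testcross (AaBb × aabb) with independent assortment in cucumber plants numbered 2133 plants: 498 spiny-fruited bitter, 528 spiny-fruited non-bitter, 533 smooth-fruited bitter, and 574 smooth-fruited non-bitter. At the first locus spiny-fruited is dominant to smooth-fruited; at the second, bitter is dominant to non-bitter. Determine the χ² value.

5.496

A dihybrid testcross with independent assortment gives a 1:1:1:1 ratio.
The 1:1:1:1 ratio has 4 parts, so with N = 2133 the expected counts are:
  spiny-fruited bitter: 2133 × 1/4 = 533.25
  spiny-fruited non-bitter: 2133 × 1/4 = 533.25
  smooth-fruited bitter: 2133 × 1/4 = 533.25
  smooth-fruited non-bitter: 2133 × 1/4 = 533.25
χ² = Σ (O − E)² / E
  spiny-fruited bitter: (498 − 533.25)² / 533.25 = 2.3302
  spiny-fruited non-bitter: (528 − 533.25)² / 533.25 = 0.0517
  smooth-fruited bitter: (533 − 533.25)² / 533.25 = 0.0001
  smooth-fruited non-bitter: (574 − 533.25)² / 533.25 = 3.1140
χ² = 2.3302 + 0.0517 + 0.0001 + 3.1140 = 5.496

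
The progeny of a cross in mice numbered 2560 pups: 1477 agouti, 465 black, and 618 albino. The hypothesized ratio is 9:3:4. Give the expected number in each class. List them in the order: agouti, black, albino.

Expected counts for N = 2560 under a 9:3:4 ratio (total parts = 16):
  agouti: 2560 × 9/16 = 1440
  black: 2560 × 3/16 = 480
  albino: 2560 × 4/16 = 640

1440, 480, 640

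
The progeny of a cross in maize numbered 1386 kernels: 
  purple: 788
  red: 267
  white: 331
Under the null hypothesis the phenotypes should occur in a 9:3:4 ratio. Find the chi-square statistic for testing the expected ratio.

0.979

Total ratio parts = 16. Expected numbers out of 1386:
  purple: 1386 × 9/16 = 779.625
  red: 1386 × 3/16 = 259.875
  white: 1386 × 4/16 = 346.5
χ² = Σ (O − E)² / E
  purple: (788 − 779.625)² / 779.625 = 0.0900
  red: (267 − 259.875)² / 259.875 = 0.1953
  white: (331 − 346.5)² / 346.5 = 0.6934
χ² = 0.0900 + 0.1953 + 0.6934 = 0.9787 ≈ 0.979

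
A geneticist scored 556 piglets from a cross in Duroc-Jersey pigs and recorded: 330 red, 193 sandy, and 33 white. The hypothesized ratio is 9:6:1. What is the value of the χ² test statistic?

2.192

The 9:6:1 ratio has 16 parts, so with N = 556 the expected counts are:
  red: 556 × 9/16 = 312.75
  sandy: 556 × 6/16 = 208.5
  white: 556 × 1/16 = 34.75
χ² = Σ (O − E)² / E
  red: (330 − 312.75)² / 312.75 = 0.9514
  sandy: (193 − 208.5)² / 208.5 = 1.1523
  white: (33 − 34.75)² / 34.75 = 0.0881
χ² = 0.9514 + 1.1523 + 0.0881 = 2.1918 ≈ 2.192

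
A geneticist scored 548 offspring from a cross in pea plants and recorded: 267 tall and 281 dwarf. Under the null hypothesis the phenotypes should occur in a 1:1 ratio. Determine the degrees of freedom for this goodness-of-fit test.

A goodness-of-fit test with 2 phenotype classes has df = 2 − 1 = 1.

1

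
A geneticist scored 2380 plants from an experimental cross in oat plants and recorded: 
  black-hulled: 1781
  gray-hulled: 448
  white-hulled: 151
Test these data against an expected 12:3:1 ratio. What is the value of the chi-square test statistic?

The 12:3:1 ratio has 16 parts, so with N = 2380 the expected counts are:
  black-hulled: 2380 × 12/16 = 1785
  gray-hulled: 2380 × 3/16 = 446.25
  white-hulled: 2380 × 1/16 = 148.75
χ² = Σ (O − E)² / E
  black-hulled: (1781 − 1785)² / 1785 = 0.0090
  gray-hulled: (448 − 446.25)² / 446.25 = 0.0069
  white-hulled: (151 − 148.75)² / 148.75 = 0.0340
χ² = 0.0090 + 0.0069 + 0.0340 = 0.0499 ≈ 0.050

0.050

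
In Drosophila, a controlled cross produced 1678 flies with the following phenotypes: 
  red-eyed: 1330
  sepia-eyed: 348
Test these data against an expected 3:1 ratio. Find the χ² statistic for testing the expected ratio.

16.249

Total ratio parts = 4. Expected numbers out of 1678:
  red-eyed: 1678 × 3/4 = 1258.5
  sepia-eyed: 1678 × 1/4 = 419.5
χ² = Σ (O − E)² / E
  red-eyed: (1330 − 1258.5)² / 1258.5 = 4.0622
  sepia-eyed: (348 − 419.5)² / 419.5 = 12.1865
χ² = 4.0622 + 12.1865 = 16.2487 ≈ 16.249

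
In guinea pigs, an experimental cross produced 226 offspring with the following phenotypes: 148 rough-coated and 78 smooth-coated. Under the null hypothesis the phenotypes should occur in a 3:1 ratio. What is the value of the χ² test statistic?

Total ratio parts = 4. Expected numbers out of 226:
  rough-coated: 226 × 3/4 = 169.5
  smooth-coated: 226 × 1/4 = 56.5
χ² = Σ (O − E)² / E
  rough-coated: (148 − 169.5)² / 169.5 = 2.7271
  smooth-coated: (78 − 56.5)² / 56.5 = 8.1814
χ² = 2.7271 + 8.1814 = 10.9085 ≈ 10.909

10.909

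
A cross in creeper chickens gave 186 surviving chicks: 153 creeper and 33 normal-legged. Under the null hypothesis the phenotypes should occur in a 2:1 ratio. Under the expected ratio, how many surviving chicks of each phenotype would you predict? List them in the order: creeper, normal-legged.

124, 62

Expected counts for N = 186 under a 2:1 ratio (total parts = 3):
  creeper: 186 × 2/3 = 124
  normal-legged: 186 × 1/3 = 62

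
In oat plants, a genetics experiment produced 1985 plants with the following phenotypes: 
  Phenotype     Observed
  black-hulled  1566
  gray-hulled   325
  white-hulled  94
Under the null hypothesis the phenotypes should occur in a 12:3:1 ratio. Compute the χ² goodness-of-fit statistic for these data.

Total ratio parts = 16. Expected numbers out of 1985:
  black-hulled: 1985 × 12/16 = 1488.75
  gray-hulled: 1985 × 3/16 = 372.1875
  white-hulled: 1985 × 1/16 = 124.0625
χ² = Σ (O − E)² / E
  black-hulled: (1566 − 1488.75)² / 1488.75 = 4.0084
  gray-hulled: (325 − 372.1875)² / 372.1875 = 5.9826
  white-hulled: (94 − 124.0625)² / 124.0625 = 7.2847
χ² = 4.0084 + 5.9826 + 7.2847 = 17.2757 ≈ 17.276

17.276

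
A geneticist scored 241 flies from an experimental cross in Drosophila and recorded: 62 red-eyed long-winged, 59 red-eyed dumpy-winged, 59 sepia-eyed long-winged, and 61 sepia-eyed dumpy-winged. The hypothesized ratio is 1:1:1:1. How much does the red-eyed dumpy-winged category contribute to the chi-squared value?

Under the 1:1:1:1 hypothesis (Σ ratio = 4, N = 241):
  red-eyed long-winged: 241 × 1/4 = 60.25
  red-eyed dumpy-winged: 241 × 1/4 = 60.25
  sepia-eyed long-winged: 241 × 1/4 = 60.25
  sepia-eyed dumpy-winged: 241 × 1/4 = 60.25
Contribution of red-eyed dumpy-winged: (59 − 60.25)² / 60.25 = 0.0259

0.026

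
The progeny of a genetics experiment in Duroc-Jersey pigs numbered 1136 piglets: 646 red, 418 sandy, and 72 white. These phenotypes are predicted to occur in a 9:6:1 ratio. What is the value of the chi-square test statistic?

Total ratio parts = 16. Expected numbers out of 1136:
  red: 1136 × 9/16 = 639
  sandy: 1136 × 6/16 = 426
  white: 1136 × 1/16 = 71
χ² = Σ (O − E)² / E
  red: (646 − 639)² / 639 = 0.0767
  sandy: (418 − 426)² / 426 = 0.1502
  white: (72 − 71)² / 71 = 0.0141
χ² = 0.0767 + 0.1502 + 0.0141 = 0.241

0.241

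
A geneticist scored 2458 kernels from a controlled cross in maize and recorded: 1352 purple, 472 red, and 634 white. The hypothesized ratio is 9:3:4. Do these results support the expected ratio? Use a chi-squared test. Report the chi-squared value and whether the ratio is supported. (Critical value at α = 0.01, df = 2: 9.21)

1.566; consistent

Expected counts for N = 2458 under a 9:3:4 ratio (total parts = 16):
  purple: 2458 × 9/16 = 1382.625
  red: 2458 × 3/16 = 460.875
  white: 2458 × 4/16 = 614.5
χ² = Σ (O − E)² / E
  purple: (1352 − 1382.625)² / 1382.625 = 0.6783
  red: (472 − 460.875)² / 460.875 = 0.2685
  white: (634 − 614.5)² / 614.5 = 0.6188
χ² = 0.6783 + 0.2685 + 0.6188 = 1.5656 ≈ 1.566
Degrees of freedom = 3 − 1 = 2; critical value at α = 0.01 is 9.21.
Since 1.566 < 9.21, we fail to reject the null hypothesis — the data are consistent with the 9:3:4 ratio.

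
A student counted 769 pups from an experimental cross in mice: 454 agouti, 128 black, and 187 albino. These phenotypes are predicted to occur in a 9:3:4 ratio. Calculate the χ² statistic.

Under the 9:3:4 hypothesis (Σ ratio = 16, N = 769):
  agouti: 769 × 9/16 = 432.5625
  black: 769 × 3/16 = 144.1875
  albino: 769 × 4/16 = 192.25
χ² = Σ (O − E)² / E
  agouti: (454 − 432.5625)² / 432.5625 = 1.0624
  black: (128 − 144.1875)² / 144.1875 = 1.8173
  albino: (187 − 192.25)² / 192.25 = 0.1434
χ² = 1.0624 + 1.8173 + 0.1434 = 3.0231 ≈ 3.023

3.023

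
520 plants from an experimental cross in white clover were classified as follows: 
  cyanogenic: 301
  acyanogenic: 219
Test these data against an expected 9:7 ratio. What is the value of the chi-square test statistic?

0.565

Total ratio parts = 16. Expected numbers out of 520:
  cyanogenic: 520 × 9/16 = 292.5
  acyanogenic: 520 × 7/16 = 227.5
χ² = Σ (O − E)² / E
  cyanogenic: (301 − 292.5)² / 292.5 = 0.2470
  acyanogenic: (219 − 227.5)² / 227.5 = 0.3176
χ² = 0.2470 + 0.3176 = 0.5646 ≈ 0.565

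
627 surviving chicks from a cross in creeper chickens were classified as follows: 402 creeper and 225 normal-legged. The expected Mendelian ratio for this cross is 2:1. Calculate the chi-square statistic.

1.837

Under the 2:1 hypothesis (Σ ratio = 3, N = 627):
  creeper: 627 × 2/3 = 418
  normal-legged: 627 × 1/3 = 209
χ² = Σ (O − E)² / E
  creeper: (402 − 418)² / 418 = 0.6124
  normal-legged: (225 − 209)² / 209 = 1.2249
χ² = 0.6124 + 1.2249 = 1.8373 ≈ 1.837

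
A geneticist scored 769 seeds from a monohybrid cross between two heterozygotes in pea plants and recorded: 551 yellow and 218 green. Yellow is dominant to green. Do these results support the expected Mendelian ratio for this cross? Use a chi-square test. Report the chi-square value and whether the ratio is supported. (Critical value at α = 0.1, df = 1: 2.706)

4.599; not consistent

For a monohybrid cross between heterozygotes with complete dominance, the expected phenotypic ratio is 3:1.
Under the 3:1 hypothesis (Σ ratio = 4, N = 769):
  yellow: 769 × 3/4 = 576.75
  green: 769 × 1/4 = 192.25
χ² = Σ (O − E)² / E
  yellow: (551 − 576.75)² / 576.75 = 1.1497
  green: (218 − 192.25)² / 192.25 = 3.4490
χ² = 1.1497 + 3.4490 = 4.5987 ≈ 4.599
Degrees of freedom = 2 − 1 = 1; critical value at α = 0.1 is 2.706.
Since 4.599 > 2.706, we reject the null hypothesis — the data do not fit the 3:1 ratio.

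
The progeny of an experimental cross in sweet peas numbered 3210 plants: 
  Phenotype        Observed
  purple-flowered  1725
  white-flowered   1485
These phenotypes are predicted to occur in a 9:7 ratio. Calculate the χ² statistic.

8.229

Under the 9:7 hypothesis (Σ ratio = 16, N = 3210):
  purple-flowered: 3210 × 9/16 = 1805.625
  white-flowered: 3210 × 7/16 = 1404.375
χ² = Σ (O − E)² / E
  purple-flowered: (1725 − 1805.625)² / 1805.625 = 3.6001
  white-flowered: (1485 − 1404.375)² / 1404.375 = 4.6287
χ² = 3.6001 + 4.6287 = 8.2288 ≈ 8.229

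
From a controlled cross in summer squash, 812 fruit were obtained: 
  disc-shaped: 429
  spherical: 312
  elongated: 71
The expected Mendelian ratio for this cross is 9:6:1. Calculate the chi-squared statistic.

Under the 9:6:1 hypothesis (Σ ratio = 16, N = 812):
  disc-shaped: 812 × 9/16 = 456.75
  spherical: 812 × 6/16 = 304.5
  elongated: 812 × 1/16 = 50.75
χ² = Σ (O − E)² / E
  disc-shaped: (429 − 456.75)² / 456.75 = 1.6860
  spherical: (312 − 304.5)² / 304.5 = 0.1847
  elongated: (71 − 50.75)² / 50.75 = 8.0800
χ² = 1.6860 + 0.1847 + 8.0800 = 9.9507 ≈ 9.951

9.951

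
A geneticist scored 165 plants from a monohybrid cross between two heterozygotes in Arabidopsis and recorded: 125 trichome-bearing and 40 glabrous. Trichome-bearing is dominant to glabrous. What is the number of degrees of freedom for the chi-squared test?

For a monohybrid cross between heterozygotes with complete dominance, the expected phenotypic ratio is 3:1.
A goodness-of-fit test with 2 phenotype classes has df = 2 − 1 = 1.

1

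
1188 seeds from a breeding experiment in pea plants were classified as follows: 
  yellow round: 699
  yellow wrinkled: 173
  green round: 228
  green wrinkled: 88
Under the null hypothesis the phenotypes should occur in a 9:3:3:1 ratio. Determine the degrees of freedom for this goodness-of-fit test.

3

A goodness-of-fit test with 4 phenotype classes has df = 4 − 1 = 3.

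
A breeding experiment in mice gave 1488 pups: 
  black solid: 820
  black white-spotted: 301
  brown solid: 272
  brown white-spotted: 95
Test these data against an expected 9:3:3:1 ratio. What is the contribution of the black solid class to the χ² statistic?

Expected counts for N = 1488 under a 9:3:3:1 ratio (total parts = 16):
  black solid: 1488 × 9/16 = 837
  black white-spotted: 1488 × 3/16 = 279
  brown solid: 1488 × 3/16 = 279
  brown white-spotted: 1488 × 1/16 = 93
Contribution of black solid: (820 − 837)² / 837 = 0.3453

0.345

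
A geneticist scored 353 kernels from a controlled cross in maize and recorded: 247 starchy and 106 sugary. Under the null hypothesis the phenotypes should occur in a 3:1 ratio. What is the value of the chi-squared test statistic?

4.760

Expected counts for N = 353 under a 3:1 ratio (total parts = 4):
  starchy: 353 × 3/4 = 264.75
  sugary: 353 × 1/4 = 88.25
χ² = Σ (O − E)² / E
  starchy: (247 − 264.75)² / 264.75 = 1.1900
  sugary: (106 − 88.25)² / 88.25 = 3.5701
χ² = 1.1900 + 3.5701 = 4.7601 ≈ 4.760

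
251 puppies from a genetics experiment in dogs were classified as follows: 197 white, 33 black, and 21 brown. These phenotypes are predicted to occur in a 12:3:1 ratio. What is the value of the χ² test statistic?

The 12:3:1 ratio has 16 parts, so with N = 251 the expected counts are:
  white: 251 × 12/16 = 188.25
  black: 251 × 3/16 = 47.0625
  brown: 251 × 1/16 = 15.6875
χ² = Σ (O − E)² / E
  white: (197 − 188.25)² / 188.25 = 0.4067
  black: (33 − 47.0625)² / 47.0625 = 4.2019
  brown: (21 − 15.6875)² / 15.6875 = 1.7991
χ² = 0.4067 + 4.2019 + 1.7991 = 6.4077 ≈ 6.408

6.408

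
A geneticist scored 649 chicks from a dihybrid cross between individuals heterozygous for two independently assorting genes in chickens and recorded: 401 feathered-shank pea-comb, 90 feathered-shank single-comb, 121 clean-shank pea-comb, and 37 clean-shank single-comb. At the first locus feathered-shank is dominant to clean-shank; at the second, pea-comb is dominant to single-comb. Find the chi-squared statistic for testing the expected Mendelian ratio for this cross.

A dihybrid F₂ with independent assortment and complete dominance at both loci gives a 9:3:3:1 phenotypic ratio.
The 9:3:3:1 ratio has 16 parts, so with N = 649 the expected counts are:
  feathered-shank pea-comb: 649 × 9/16 = 365.0625
  feathered-shank single-comb: 649 × 3/16 = 121.6875
  clean-shank pea-comb: 649 × 3/16 = 121.6875
  clean-shank single-comb: 649 × 1/16 = 40.5625
χ² = Σ (O − E)² / E
  feathered-shank pea-comb: (401 − 365.0625)² / 365.0625 = 3.5378
  feathered-shank single-comb: (90 − 121.6875)² / 121.6875 = 8.2514
  clean-shank pea-comb: (121 − 121.6875)² / 121.6875 = 0.0039
  clean-shank single-comb: (37 − 40.5625)² / 40.5625 = 0.3129
χ² = 3.5378 + 8.2514 + 0.0039 + 0.3129 = 12.106

12.106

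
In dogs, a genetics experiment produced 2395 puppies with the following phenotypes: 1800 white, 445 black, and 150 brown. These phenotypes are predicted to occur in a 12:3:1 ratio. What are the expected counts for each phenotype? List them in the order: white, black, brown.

Expected counts for N = 2395 under a 12:3:1 ratio (total parts = 16):
  white: 2395 × 12/16 = 1796.25
  black: 2395 × 3/16 = 449.0625
  brown: 2395 × 1/16 = 149.6875

1796.25, 449.0625, 149.6875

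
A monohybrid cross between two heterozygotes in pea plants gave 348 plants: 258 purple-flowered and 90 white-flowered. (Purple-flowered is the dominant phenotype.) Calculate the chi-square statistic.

0.138

For a monohybrid cross between heterozygotes with complete dominance, the expected phenotypic ratio is 3:1.
Total ratio parts = 4. Expected numbers out of 348:
  purple-flowered: 348 × 3/4 = 261
  white-flowered: 348 × 1/4 = 87
χ² = Σ (O − E)² / E
  purple-flowered: (258 − 261)² / 261 = 0.0345
  white-flowered: (90 − 87)² / 87 = 0.1034
χ² = 0.0345 + 0.1034 = 0.1379 ≈ 0.138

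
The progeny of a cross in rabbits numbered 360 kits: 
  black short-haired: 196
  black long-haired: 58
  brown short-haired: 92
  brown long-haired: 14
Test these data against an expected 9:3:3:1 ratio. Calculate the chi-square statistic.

Expected counts for N = 360 under a 9:3:3:1 ratio (total parts = 16):
  black short-haired: 360 × 9/16 = 202.5
  black long-haired: 360 × 3/16 = 67.5
  brown short-haired: 360 × 3/16 = 67.5
  brown long-haired: 360 × 1/16 = 22.5
χ² = Σ (O − E)² / E
  black short-haired: (196 − 202.5)² / 202.5 = 0.2086
  black long-haired: (58 − 67.5)² / 67.5 = 1.3370
  brown short-haired: (92 − 67.5)² / 67.5 = 8.8926
  brown long-haired: (14 − 22.5)² / 22.5 = 3.2111
χ² = 0.2086 + 1.3370 + 8.8926 + 3.2111 = 13.6493 ≈ 13.649

13.649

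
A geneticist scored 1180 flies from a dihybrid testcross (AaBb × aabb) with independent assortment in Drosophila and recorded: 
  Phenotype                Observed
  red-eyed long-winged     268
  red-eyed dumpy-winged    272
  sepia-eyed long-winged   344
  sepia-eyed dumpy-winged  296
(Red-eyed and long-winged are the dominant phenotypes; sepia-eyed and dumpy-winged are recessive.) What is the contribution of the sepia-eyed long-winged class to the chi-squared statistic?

A dihybrid testcross with independent assortment gives a 1:1:1:1 ratio.
Total ratio parts = 4. Expected numbers out of 1180:
  red-eyed long-winged: 1180 × 1/4 = 295
  red-eyed dumpy-winged: 1180 × 1/4 = 295
  sepia-eyed long-winged: 1180 × 1/4 = 295
  sepia-eyed dumpy-winged: 1180 × 1/4 = 295
Contribution of sepia-eyed long-winged: (344 − 295)² / 295 = 8.1390

8.139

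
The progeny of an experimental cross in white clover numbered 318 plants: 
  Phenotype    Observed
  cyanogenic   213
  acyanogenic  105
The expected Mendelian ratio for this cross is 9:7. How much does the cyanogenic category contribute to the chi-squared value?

The 9:7 ratio has 16 parts, so with N = 318 the expected counts are:
  cyanogenic: 318 × 9/16 = 178.875
  acyanogenic: 318 × 7/16 = 139.125
Contribution of cyanogenic: (213 − 178.875)² / 178.875 = 6.5102

6.510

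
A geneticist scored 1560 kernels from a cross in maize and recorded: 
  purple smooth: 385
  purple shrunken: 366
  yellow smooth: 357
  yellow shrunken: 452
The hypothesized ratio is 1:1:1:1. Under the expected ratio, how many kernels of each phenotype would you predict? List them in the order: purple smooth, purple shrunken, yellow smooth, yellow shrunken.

390, 390, 390, 390

The 1:1:1:1 ratio has 4 parts, so with N = 1560 the expected counts are:
  purple smooth: 1560 × 1/4 = 390
  purple shrunken: 1560 × 1/4 = 390
  yellow smooth: 1560 × 1/4 = 390
  yellow shrunken: 1560 × 1/4 = 390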